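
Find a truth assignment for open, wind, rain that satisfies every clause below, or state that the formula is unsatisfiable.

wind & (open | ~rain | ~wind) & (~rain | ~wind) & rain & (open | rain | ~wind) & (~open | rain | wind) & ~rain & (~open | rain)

Case rain = True:
  Clause (~rain) is falsified — contradiction.
Case rain = False:
  Clause (rain) is falsified — contradiction.
Both cases fail, so the formula is unsatisfiable.

Unsatisfiable — no assignment works.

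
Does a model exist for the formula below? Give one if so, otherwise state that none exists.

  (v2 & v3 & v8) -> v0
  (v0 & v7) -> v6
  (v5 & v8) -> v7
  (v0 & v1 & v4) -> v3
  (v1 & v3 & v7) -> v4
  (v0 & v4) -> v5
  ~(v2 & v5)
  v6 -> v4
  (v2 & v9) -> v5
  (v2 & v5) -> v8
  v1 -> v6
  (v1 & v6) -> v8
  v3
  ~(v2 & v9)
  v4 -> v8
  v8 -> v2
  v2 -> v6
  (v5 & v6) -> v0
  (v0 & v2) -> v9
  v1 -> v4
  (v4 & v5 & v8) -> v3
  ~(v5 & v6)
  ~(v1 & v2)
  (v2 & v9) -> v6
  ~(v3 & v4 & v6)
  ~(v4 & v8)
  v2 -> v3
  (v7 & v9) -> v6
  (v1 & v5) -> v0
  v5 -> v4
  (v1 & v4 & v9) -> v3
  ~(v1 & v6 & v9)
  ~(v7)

v0 = False; v1 = False; v2 = False; v3 = True; v4 = False; v5 = False; v6 = False; v7 = False; v8 = False; v9 = False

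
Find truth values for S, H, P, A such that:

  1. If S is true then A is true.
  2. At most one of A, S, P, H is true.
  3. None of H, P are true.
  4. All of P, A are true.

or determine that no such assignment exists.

Case P = True:
  Constraint (3) is violated (P=T) — contradiction.
Case P = False:
  Constraint (4) is violated (P=F) — contradiction.
Both cases fail — unsatisfiable.

UNSATISFIABLE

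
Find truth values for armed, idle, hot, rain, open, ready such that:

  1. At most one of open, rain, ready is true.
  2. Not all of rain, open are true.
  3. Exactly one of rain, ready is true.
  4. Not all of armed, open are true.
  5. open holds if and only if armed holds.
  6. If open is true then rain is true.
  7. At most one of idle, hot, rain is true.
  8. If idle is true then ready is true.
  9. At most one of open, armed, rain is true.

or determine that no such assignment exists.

armed: False; idle: True; hot: False; rain: False; open: False; ready: True

  (1) {open, rain, ready}: 1 true — at most one ✓
  (2) {rain, open}: 0/2 true — not all ✓
  (3) {rain, ready}: 1 true — exactly one ✓
  (4) {armed, open}: 0/2 true — not all ✓
  (5) open=F, armed=F — same ✓
  (6) open=F ⇒ rain: vacuous ✓
  (7) {idle, hot, rain}: 1 true — at most one ✓
  (8) idle=T ⇒ ready: T ✓
  (9) {open, armed, rain}: 0 true — at most one ✓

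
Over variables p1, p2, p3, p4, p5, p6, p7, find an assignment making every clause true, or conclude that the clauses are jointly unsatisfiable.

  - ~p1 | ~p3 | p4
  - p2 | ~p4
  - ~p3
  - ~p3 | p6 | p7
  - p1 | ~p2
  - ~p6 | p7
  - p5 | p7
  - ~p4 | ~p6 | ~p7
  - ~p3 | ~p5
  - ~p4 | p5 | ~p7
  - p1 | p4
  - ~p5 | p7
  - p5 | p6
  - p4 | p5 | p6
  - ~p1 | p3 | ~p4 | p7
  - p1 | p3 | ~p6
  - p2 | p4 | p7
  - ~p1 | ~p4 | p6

Unit clause (~p3) forces p3 = False.
Try p1 = False:
  (p1 | ~p2) forces p2 = False.
  (p2 | ~p4) forces p4 = False.
  clause (p1 | p4) is falsified — backtrack.
So p1 = True.
Set p2 = True.
Try p4 = True:
  (~p1 | p3 | ~p4 | p7) forces p7 = True.
  (~p4 | ~p6 | ~p7) forces p6 = False.
  clause (~p1 | ~p4 | p6) is falsified — backtrack.
So p4 = False.
Set p5 = True.
  then (~p5 | p7) forces p7 = True.
Set p6 = False.
All clauses satisfied.

p1 = True; p2 = True; p3 = False; p4 = False; p5 = True; p6 = False; p7 = True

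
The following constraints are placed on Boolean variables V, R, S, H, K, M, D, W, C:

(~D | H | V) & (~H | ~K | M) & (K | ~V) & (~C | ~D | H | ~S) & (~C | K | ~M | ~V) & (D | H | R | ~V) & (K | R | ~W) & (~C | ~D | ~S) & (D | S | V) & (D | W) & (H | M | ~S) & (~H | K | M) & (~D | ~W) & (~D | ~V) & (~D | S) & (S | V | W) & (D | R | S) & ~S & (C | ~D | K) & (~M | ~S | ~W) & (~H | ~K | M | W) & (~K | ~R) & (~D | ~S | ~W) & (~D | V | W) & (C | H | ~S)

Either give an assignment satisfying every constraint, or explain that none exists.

Case S = True:
  Clause (~S) is falsified — contradiction.
Case S = False:
  (~D | S) forces D = False.
  (D | S | V) forces V = True.
  (K | ~V) forces K = True.
  (D | W) forces W = True.
  (D | R | S) forces R = True.
  Clause (~K | ~R) is falsified — contradiction.
Both cases fail, so the formula is unsatisfiable.

Unsatisfiable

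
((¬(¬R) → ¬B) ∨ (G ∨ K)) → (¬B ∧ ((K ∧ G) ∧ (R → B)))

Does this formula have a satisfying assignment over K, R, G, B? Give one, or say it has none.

K: True, R: False, G: True, B: False

  ((¬(¬R) → ¬B) ∨ (G ∨ K)) → (¬B ∧ ((K ∧ G) ∧ (R → B))) = True
    (¬(¬R) → ¬B) ∨ (G ∨ K) = True
      ¬(¬R) → ¬B = True
        ¬(¬R) = False
          ¬R = True
        ¬B = True
      G ∨ K = True
    ¬B ∧ ((K ∧ G) ∧ (R → B)) = True
      ¬B = True
      (K ∧ G) ∧ (R → B) = True
        K ∧ G = True
        R → B = True
The formula evaluates to True.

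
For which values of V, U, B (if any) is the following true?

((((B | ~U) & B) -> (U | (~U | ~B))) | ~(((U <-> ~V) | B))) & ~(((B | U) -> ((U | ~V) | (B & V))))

Unsatisfiable — no assignment works.

The conjunct ~(((B | U) -> ((U | ~V) | (B & V)))) is unsatisfiable on its own:
  V=F, U=F, B=F: evaluates to False.
  V=F, U=F, B=T: evaluates to False.
  V=F, U=T, B=F: evaluates to False.
  V=F, U=T, B=T: evaluates to False.
  V=T, U=F, B=F: evaluates to False.
  V=T, U=F, B=T: evaluates to False.
  V=T, U=T, B=F: evaluates to False.
  V=T, U=T, B=T: evaluates to False.
So the whole conjunction is unsatisfiable.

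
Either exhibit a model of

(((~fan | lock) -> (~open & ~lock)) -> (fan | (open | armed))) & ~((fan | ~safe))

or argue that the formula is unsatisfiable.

armed=F; lock=T; open=T; fan=F; safe=T

  ((~fan | lock) -> (~open & ~lock)) -> (fan | (open | armed)) = True
    (~fan | lock) -> (~open & ~lock) = False
      ~fan | lock = True
        ~fan = True
      ~open & ~lock = False
        ~open = False
        ~lock = False
    fan | (open | armed) = True
      open | armed = True
  ~((fan | ~safe)) = True
    fan | ~safe = False
      ~safe = False
Both conjuncts True, so the formula holds.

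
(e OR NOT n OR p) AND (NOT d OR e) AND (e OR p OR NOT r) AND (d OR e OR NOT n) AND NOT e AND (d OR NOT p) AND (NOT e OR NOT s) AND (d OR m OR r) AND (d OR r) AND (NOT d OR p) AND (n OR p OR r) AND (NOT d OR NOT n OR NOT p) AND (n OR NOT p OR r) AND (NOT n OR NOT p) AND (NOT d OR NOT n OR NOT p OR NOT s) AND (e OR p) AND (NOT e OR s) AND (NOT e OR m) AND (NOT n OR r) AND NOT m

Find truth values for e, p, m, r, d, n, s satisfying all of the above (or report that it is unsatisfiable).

UNSATISFIABLE

Case e = True:
  Clause (NOT e) is falsified — contradiction.
Case e = False:
  (NOT d OR e) forces d = False.
  (d OR e OR NOT n) forces n = False.
  (d OR NOT p) forces p = False.
  Clause (e OR p) is falsified — contradiction.
Both cases fail, so the formula is unsatisfiable.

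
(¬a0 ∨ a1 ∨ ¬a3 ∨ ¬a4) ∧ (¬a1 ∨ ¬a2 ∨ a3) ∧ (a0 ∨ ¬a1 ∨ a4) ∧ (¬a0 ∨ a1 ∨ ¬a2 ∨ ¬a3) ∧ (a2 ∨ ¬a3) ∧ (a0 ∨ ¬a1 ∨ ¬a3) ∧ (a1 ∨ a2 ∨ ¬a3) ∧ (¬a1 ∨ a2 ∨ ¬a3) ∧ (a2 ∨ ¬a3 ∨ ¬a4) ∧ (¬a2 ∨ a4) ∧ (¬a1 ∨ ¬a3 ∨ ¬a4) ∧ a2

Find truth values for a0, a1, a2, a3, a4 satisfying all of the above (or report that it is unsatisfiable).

a0 = True, a1 = False, a2 = True, a3 = False, a4 = True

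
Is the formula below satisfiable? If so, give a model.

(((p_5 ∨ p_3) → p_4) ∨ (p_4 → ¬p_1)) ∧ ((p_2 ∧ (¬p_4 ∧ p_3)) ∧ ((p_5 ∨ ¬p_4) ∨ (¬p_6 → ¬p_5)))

p_1: False, p_2: True, p_3: True, p_4: False, p_5: True, p_6: False

  ((p_5 ∨ p_3) → p_4) ∨ (p_4 → ¬p_1) = True
    (p_5 ∨ p_3) → p_4 = False
      p_5 ∨ p_3 = True
    p_4 → ¬p_1 = True
      ¬p_1 = True
  (p_2 ∧ (¬p_4 ∧ p_3)) ∧ ((p_5 ∨ ¬p_4) ∨ (¬p_6 → ¬p_5)) = True
    p_2 ∧ (¬p_4 ∧ p_3) = True
      ¬p_4 ∧ p_3 = True
        ¬p_4 = True
    (p_5 ∨ ¬p_4) ∨ (¬p_6 → ¬p_5) = True
      p_5 ∨ ¬p_4 = True
        ¬p_4 = True
      ¬p_6 → ¬p_5 = False
        ¬p_6 = True
        ¬p_5 = False
Both conjuncts True, so the formula holds.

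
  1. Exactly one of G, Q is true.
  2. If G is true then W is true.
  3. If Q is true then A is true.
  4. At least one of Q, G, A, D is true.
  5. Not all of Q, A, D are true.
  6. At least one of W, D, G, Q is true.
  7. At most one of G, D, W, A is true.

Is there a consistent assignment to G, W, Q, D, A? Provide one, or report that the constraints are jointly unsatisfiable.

G = False, W = False, Q = True, D = False, A = True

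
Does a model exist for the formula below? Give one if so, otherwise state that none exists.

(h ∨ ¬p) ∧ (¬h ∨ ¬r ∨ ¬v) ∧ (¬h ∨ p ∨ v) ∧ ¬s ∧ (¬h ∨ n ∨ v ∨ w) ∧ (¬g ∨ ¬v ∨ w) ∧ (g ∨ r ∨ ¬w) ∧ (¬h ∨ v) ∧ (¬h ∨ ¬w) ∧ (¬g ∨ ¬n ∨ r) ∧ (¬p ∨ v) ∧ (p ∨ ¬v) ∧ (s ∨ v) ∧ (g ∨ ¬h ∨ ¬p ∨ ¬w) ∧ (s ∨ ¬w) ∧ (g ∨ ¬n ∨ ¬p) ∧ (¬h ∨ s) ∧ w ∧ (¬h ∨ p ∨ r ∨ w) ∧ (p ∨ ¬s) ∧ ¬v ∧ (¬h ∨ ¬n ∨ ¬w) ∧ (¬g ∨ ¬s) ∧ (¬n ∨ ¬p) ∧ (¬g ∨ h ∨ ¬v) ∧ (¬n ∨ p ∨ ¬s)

Case w = True:
  (¬s) forces s = False.
  Clause (s ∨ ¬w) is falsified — contradiction.
Case w = False:
  Clause (w) is falsified — contradiction.
Both cases fail, so the formula is unsatisfiable.

Unsatisfiable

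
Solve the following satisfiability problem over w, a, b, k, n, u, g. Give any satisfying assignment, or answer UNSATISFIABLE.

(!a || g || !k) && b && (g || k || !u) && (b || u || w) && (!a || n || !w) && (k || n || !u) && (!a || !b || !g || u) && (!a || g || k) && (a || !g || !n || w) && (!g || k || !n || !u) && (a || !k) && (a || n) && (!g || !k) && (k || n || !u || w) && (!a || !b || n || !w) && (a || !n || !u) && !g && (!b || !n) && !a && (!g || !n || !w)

Unsatisfiable

Case a = True:
  Clause (!a) is falsified — contradiction.
Case a = False:
  (b) forces b = True.
  (a || !k) forces k = False.
  (a || n) forces n = True.
  Clause (!b || !n) is falsified — contradiction.
Both cases fail, so the formula is unsatisfiable.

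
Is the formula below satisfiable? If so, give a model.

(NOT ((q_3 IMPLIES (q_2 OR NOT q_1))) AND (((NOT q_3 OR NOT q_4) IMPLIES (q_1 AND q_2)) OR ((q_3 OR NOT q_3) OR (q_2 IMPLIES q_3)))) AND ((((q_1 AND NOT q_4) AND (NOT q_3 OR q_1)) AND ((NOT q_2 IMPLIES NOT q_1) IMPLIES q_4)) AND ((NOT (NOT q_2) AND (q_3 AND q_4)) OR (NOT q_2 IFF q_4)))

UNSATISFIABLE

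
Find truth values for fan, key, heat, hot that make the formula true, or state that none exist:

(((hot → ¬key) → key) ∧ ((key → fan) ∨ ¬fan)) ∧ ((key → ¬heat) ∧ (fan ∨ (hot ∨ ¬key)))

fan: True; key: True; heat: False; hot: False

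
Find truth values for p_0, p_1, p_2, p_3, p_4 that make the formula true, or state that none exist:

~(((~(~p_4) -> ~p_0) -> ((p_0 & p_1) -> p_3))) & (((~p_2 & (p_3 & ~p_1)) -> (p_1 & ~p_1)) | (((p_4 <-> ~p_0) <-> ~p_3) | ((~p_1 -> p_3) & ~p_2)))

p_0 = True, p_1 = True, p_2 = False, p_3 = False, p_4 = False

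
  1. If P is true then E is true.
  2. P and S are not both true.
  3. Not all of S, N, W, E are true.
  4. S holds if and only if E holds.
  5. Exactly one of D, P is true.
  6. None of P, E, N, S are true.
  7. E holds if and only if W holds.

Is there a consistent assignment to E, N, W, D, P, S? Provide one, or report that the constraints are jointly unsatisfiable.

E = False, N = False, W = False, D = True, P = False, S = False

  (1) P=F ⇒ E: vacuous ✓
  (2) P=F, S=F — not both ✓
  (3) {S, N, W, E}: 0/4 true — not all ✓
  (4) S=F, E=F — same ✓
  (5) {D, P}: 1 true — exactly one ✓
  (6) {P, E, N, S}: 0 true — none ✓
  (7) E=F, W=F — same ✓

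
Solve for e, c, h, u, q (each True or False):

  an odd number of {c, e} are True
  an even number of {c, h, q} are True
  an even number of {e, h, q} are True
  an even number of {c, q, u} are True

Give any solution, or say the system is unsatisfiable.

Adding constraints 1, 2, 3 mod 2: every variable appears an even number of times on the left, so the left side is 0.
But the right sides sum to 1 (mod 2). 0 ≠ 1 — the system is inconsistent.

Unsatisfiable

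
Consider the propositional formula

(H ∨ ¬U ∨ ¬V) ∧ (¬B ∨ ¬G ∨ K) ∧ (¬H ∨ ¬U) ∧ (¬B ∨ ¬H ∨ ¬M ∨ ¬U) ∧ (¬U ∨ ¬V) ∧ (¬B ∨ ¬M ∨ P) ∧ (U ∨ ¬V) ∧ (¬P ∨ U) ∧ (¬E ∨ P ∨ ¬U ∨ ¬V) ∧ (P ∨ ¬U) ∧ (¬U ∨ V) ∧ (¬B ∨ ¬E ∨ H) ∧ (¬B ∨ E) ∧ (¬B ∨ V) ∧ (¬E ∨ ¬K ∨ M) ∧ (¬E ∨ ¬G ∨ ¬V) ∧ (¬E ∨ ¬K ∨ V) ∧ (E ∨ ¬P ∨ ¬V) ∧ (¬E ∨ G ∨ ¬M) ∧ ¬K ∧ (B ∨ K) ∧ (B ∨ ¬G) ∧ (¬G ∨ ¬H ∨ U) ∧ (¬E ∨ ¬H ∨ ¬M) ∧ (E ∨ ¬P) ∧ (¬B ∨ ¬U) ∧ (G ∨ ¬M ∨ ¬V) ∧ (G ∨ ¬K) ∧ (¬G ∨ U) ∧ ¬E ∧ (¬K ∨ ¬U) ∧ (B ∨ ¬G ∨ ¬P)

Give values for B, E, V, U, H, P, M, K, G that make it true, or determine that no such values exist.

The formula is unsatisfiable.

Case B = True:
  (¬B ∨ E) forces E = True.
  Clause (¬E) is falsified — contradiction.
Case B = False:
  (¬K) forces K = False.
  Clause (B ∨ K) is falsified — contradiction.
Both cases fail, so the formula is unsatisfiable.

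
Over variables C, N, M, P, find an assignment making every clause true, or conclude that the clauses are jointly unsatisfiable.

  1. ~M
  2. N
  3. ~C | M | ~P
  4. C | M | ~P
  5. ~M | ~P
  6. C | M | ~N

C=T, N=T, M=F, P=F

Unit clause (~M) forces M = False.
Unit clause (N) forces N = True.
In (C | M | ~N) only C is left, so C = True.
In (~C | M | ~P) only ~P is left, so P = False.
Check each clause:
  (~M): ~M holds.
  (N): N holds.
  (~C | M | ~P): ~P holds.
  (C | M | ~P): C holds.
  (~M | ~P): ~M holds.
  (C | M | ~N): C holds.
All clauses satisfied.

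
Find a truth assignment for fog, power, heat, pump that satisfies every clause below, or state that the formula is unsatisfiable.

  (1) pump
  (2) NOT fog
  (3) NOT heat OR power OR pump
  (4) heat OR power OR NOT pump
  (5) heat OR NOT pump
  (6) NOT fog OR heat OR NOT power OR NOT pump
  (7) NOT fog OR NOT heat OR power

fog = False, power = True, heat = True, pump = True

Unit clause (pump) forces pump = True.
Unit clause (NOT fog) forces fog = False.
In (heat OR NOT pump) only heat is left, so heat = True.
Set power = True.
Check each clause:
  (pump): pump holds.
  (NOT fog): NOT fog holds.
  (NOT heat OR power OR pump): power holds.
  (heat OR power OR NOT pump): heat holds.
  (heat OR NOT pump): heat holds.
  (NOT fog OR heat OR NOT power OR NOT pump): NOT fog holds.
  (NOT fog OR NOT heat OR power): NOT fog holds.
All clauses satisfied.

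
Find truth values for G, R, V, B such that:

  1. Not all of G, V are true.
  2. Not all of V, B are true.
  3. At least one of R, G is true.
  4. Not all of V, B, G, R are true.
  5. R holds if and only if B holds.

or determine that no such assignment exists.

G: True; R: True; V: False; B: True

  (1) {G, V}: 1/2 true — not all ✓
  (2) {V, B}: 1/2 true — not all ✓
  (3) {R, G}: 2 true — at least one ✓
  (4) {V, B, G, R}: 3/4 true — not all ✓
  (5) R=T, B=T — same ✓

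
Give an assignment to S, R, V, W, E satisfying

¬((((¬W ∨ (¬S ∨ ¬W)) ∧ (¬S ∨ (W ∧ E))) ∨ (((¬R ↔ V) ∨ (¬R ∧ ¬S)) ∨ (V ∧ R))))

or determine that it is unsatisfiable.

S: True, R: False, V: False, W: True, E: True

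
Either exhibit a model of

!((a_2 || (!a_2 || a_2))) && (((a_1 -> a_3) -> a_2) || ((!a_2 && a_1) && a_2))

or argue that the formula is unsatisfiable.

The conjunct !((a_2 || (!a_2 || a_2))) is unsatisfiable on its own:
  a_2=F: evaluates to False.
  a_2=T: evaluates to False.
So the whole conjunction is unsatisfiable.

No satisfying assignment exists.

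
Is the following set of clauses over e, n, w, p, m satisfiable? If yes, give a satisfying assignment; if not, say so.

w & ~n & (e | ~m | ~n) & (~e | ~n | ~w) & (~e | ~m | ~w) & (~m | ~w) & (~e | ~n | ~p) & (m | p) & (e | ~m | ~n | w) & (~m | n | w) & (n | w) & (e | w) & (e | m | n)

e=T, n=F, w=T, p=T, m=F

Unit clause (w) forces w = True.
Unit clause (~n) forces n = False.
In (~m | ~w) only ~m is left, so m = False.
In (m | p) only p is left, so p = True.
In (e | m | n) only e is left, so e = True.
All clauses satisfied.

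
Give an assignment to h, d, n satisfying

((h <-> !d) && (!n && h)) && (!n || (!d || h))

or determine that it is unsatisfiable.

h=T, d=F, n=F

  (h <-> !d) && (!n && h) = True
    h <-> !d = True
      !d = True
    !n && h = True
      !n = True
  !n || (!d || h) = True
    !n = True
    !d || h = True
      !d = True
Both conjuncts True, so the formula holds.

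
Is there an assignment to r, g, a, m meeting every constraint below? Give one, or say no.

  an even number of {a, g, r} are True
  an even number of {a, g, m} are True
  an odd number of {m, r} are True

UNSATISFIABLE

Adding constraints 1, 2, 3 mod 2: every variable appears an even number of times on the left, so the left side is 0.
But the right sides sum to 1 (mod 2). 0 ≠ 1 — the system is inconsistent.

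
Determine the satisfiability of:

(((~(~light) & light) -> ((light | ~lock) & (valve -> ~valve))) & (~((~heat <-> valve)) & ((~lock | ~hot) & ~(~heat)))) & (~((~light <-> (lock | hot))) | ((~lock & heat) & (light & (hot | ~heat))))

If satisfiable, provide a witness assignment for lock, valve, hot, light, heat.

lock = False, valve = True, hot = False, light = False, heat = True

  ((~(~light) & light) -> ((light | ~lock) & (valve -> ~valve))) & (~((~heat <-> valve)) & ((~lock | ~hot) & ~(~heat))) = True
    (~(~light) & light) -> ((light | ~lock) & (valve -> ~valve)) = True
      ~(~light) & light = False
        ~(~light) = False
          ~light = True
      (light | ~lock) & (valve -> ~valve) = False
        light | ~lock = True
          ~lock = True
        valve -> ~valve = False
          ~valve = False
    ~((~heat <-> valve)) & ((~lock | ~hot) & ~(~heat)) = True
      ~((~heat <-> valve)) = True
        ~heat <-> valve = False
          ~heat = False
      (~lock | ~hot) & ~(~heat) = True
        ~lock | ~hot = True
          ~lock = True
          ~hot = True
        ~(~heat) = True
          ~heat = False
  ~((~light <-> (lock | hot))) | ((~lock & heat) & (light & (hot | ~heat))) = True
    ~((~light <-> (lock | hot))) = True
      ~light <-> (lock | hot) = False
        ~light = True
        lock | hot = False
    (~lock & heat) & (light & (hot | ~heat)) = False
      ~lock & heat = True
        ~lock = True
      light & (hot | ~heat) = False
        hot | ~heat = False
          ~heat = False
Both conjuncts True, so the formula holds.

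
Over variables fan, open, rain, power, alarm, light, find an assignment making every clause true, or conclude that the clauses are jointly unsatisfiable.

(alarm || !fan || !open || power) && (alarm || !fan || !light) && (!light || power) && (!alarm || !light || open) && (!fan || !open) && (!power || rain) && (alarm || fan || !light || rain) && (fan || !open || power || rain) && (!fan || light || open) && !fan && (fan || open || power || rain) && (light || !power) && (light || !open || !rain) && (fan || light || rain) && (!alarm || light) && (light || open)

Unit clause (!fan) forces fan = False.
Set open = True.
Try rain = False:
  (!power || rain) forces power = False.
  clause (fan || !open || power || rain) is falsified — backtrack.
So rain = True.
  then (light || !open || !rain) forces light = True.
  then (!light || power) forces power = True.
Set alarm = True.
All clauses satisfied.

fan: False; open: True; rain: True; power: True; alarm: True; light: True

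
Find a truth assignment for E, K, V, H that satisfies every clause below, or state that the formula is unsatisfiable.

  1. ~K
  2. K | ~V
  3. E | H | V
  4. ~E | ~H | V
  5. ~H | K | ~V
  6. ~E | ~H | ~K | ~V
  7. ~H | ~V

E = True; K = False; V = False; H = False

Unit clause (~K) forces K = False.
In (K | ~V) only ~V is left, so V = False.
Set E = True.
  then (~E | ~H | V) forces H = False.
Check each clause:
  (~K): ~K holds.
  (K | ~V): ~V holds.
  (E | H | V): E holds.
  (~E | ~H | V): ~H holds.
  (~H | K | ~V): ~H holds.
  (~E | ~H | ~K | ~V): ~H holds.
  (~H | ~V): ~H holds.
All clauses satisfied.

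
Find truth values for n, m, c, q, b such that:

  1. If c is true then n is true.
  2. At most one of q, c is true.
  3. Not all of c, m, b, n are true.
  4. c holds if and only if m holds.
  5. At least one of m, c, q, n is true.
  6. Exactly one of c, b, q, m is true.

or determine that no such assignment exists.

n = False; m = False; c = False; q = True; b = False

  (1) c=F ⇒ n: vacuous ✓
  (2) {q, c}: 1 true — at most one ✓
  (3) {c, m, b, n}: 0/4 true — not all ✓
  (4) c=F, m=F — same ✓
  (5) {m, c, q, n}: 1 true — at least one ✓
  (6) {c, b, q, m}: 1 true — exactly one ✓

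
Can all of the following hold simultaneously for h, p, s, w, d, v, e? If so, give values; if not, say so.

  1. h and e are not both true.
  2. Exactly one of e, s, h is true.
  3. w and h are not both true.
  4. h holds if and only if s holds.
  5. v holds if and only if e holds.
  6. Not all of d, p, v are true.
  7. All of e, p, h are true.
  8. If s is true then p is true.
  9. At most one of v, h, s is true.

Unsatisfiable — no assignment works.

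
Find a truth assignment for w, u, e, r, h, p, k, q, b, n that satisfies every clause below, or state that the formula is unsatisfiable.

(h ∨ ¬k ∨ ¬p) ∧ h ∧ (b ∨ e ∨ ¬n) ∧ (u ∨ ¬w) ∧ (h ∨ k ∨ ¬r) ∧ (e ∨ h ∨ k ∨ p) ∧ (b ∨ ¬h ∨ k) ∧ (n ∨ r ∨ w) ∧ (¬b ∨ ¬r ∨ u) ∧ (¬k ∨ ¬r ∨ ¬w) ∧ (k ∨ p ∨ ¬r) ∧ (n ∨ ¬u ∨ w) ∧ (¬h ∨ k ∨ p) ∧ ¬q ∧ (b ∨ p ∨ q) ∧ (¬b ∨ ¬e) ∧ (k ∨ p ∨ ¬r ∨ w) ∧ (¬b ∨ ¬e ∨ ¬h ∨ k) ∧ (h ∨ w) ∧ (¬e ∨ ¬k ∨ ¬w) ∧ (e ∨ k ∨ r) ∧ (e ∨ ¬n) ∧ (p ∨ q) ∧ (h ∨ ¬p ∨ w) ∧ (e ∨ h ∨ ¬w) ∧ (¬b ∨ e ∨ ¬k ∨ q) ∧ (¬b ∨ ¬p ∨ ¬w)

Unit clause (h) forces h = True.
Unit clause (¬q) forces q = False.
In (p ∨ q) only p is left, so p = True.
Set w = False.
Set u = False.
Set e = True.
  then (¬b ∨ ¬e) forces b = False.
  then (b ∨ ¬h ∨ k) forces k = True.
Set r = True.
Set n = False.
All clauses satisfied.

w: False; u: False; e: True; r: True; h: True; p: True; k: True; q: False; b: False; n: False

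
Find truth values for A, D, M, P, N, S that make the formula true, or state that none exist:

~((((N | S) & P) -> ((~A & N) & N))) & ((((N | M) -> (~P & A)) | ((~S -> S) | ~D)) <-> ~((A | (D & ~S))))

A = False, D = False, M = True, P = True, N = False, S = True

  ~((((N | S) & P) -> ((~A & N) & N))) = True
    ((N | S) & P) -> ((~A & N) & N) = False
      (N | S) & P = True
        N | S = True
      (~A & N) & N = False
        ~A & N = False
          ~A = True
  (((N | M) -> (~P & A)) | ((~S -> S) | ~D)) <-> ~((A | (D & ~S))) = True
    ((N | M) -> (~P & A)) | ((~S -> S) | ~D) = True
      (N | M) -> (~P & A) = False
        N | M = True
        ~P & A = False
          ~P = False
      (~S -> S) | ~D = True
        ~S -> S = True
          ~S = False
        ~D = True
    ~((A | (D & ~S))) = True
      A | (D & ~S) = False
        D & ~S = False
          ~S = False
Both conjuncts True, so the formula holds.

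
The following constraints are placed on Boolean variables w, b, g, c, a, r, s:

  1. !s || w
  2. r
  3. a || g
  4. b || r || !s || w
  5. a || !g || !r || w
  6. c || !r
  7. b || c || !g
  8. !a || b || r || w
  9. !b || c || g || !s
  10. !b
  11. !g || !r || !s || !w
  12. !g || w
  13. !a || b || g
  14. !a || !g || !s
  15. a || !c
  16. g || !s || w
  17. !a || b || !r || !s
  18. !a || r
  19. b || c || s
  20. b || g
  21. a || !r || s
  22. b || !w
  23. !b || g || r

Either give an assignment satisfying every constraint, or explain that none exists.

Unsatisfiable — no assignment works.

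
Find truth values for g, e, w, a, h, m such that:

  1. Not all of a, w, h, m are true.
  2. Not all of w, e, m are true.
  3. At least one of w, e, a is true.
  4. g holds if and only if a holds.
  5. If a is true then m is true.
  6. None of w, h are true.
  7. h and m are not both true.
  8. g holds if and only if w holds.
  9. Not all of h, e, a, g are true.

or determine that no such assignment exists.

g = False, e = True, w = False, a = False, h = False, m = False

  (1) {a, w, h, m}: 0/4 true — not all ✓
  (2) {w, e, m}: 1/3 true — not all ✓
  (3) {w, e, a}: 1 true — at least one ✓
  (4) g=F, a=F — same ✓
  (5) a=F ⇒ m: vacuous ✓
  (6) {w, h}: 0 true — none ✓
  (7) h=F, m=F — not both ✓
  (8) g=F, w=F — same ✓
  (9) {h, e, a, g}: 1/4 true — not all ✓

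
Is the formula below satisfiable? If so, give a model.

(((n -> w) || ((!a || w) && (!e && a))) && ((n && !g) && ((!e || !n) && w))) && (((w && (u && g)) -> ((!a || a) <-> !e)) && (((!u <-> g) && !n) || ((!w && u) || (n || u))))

g = False, w = True, u = True, a = True, e = False, n = True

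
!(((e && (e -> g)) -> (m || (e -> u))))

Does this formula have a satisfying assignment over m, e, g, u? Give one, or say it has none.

m=F, e=T, g=T, u=F

  !(((e && (e -> g)) -> (m || (e -> u)))) = True
    (e && (e -> g)) -> (m || (e -> u)) = False
      e && (e -> g) = True
        e -> g = True
      m || (e -> u) = False
        e -> u = False
The formula evaluates to True.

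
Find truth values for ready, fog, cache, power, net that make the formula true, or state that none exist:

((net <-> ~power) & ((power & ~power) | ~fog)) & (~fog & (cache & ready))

ready=T, fog=F, cache=T, power=F, net=T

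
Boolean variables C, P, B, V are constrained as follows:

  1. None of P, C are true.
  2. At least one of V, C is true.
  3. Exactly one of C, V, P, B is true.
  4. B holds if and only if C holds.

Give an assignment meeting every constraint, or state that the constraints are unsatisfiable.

C = False; P = False; B = False; V = True

  (1) {P, C}: 0 true — none ✓
  (2) {V, C}: 1 true — at least one ✓
  (3) {C, V, P, B}: 1 true — exactly one ✓
  (4) B=F, C=F — same ✓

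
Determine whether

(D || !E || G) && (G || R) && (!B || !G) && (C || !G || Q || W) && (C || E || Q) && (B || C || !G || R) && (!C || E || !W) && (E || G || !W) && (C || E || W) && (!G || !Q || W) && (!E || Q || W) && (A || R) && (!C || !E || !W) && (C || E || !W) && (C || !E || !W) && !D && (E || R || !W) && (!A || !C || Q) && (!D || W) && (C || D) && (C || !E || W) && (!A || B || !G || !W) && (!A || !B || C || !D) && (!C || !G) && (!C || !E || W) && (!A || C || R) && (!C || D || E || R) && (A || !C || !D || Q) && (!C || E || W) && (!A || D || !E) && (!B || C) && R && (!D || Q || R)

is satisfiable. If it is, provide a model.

The formula is unsatisfiable.

Case D = True:
  Clause (!D) is falsified — contradiction.
Case D = False:
  (C || D) forces C = True.
  (!C || !G) forces G = False.
  (D || !E || G) forces E = False.
  (G || R) forces R = True.
  (!C || E || !W) forces W = False.
  Clause (!C || E || W) is falsified — contradiction.
Both cases fail, so the formula is unsatisfiable.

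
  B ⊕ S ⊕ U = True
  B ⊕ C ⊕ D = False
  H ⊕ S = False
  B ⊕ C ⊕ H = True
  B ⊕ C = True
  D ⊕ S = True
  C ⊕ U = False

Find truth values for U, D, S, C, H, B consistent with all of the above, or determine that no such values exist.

U: True, D: True, S: False, C: True, H: False, B: False

B ⊕ S ⊕ U = F ⊕ F ⊕ T = True ✓
B ⊕ C ⊕ D = F ⊕ T ⊕ T = False ✓
H ⊕ S = F ⊕ F = False ✓
B ⊕ C ⊕ H = F ⊕ T ⊕ F = True ✓
B ⊕ C = F ⊕ T = True ✓
D ⊕ S = T ⊕ F = True ✓
C ⊕ U = T ⊕ T = False ✓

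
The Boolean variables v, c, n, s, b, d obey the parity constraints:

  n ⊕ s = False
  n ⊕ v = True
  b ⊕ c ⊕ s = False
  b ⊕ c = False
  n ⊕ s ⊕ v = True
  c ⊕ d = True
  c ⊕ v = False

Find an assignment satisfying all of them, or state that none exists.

v: True, c: True, n: False, s: False, b: True, d: False

n ⊕ s = F ⊕ F = False ✓
n ⊕ v = F ⊕ T = True ✓
b ⊕ c ⊕ s = T ⊕ T ⊕ F = False ✓
b ⊕ c = T ⊕ T = False ✓
n ⊕ s ⊕ v = F ⊕ F ⊕ T = True ✓
c ⊕ d = T ⊕ F = True ✓
c ⊕ v = T ⊕ T = False ✓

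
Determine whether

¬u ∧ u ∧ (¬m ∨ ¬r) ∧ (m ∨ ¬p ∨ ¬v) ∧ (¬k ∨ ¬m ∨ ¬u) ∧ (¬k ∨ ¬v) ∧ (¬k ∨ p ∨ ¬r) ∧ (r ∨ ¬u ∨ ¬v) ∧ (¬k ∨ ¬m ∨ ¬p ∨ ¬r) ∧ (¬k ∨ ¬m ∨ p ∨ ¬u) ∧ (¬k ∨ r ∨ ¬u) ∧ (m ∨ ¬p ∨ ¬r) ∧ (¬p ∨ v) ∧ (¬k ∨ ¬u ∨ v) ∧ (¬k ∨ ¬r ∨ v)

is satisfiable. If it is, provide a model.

UNSATISFIABLE

Case u = True:
  Clause (¬u) is falsified — contradiction.
Case u = False:
  Clause (u) is falsified — contradiction.
Both cases fail, so the formula is unsatisfiable.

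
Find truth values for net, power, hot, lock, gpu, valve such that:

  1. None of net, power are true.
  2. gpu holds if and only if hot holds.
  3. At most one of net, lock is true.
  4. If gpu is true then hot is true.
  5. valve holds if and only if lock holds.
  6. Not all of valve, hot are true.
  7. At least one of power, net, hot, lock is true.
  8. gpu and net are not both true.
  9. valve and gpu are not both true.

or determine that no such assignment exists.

net = False, power = False, hot = False, lock = True, gpu = False, valve = True

  (1) {net, power}: 0 true — none ✓
  (2) gpu=F, hot=F — same ✓
  (3) {net, lock}: 1 true — at most one ✓
  (4) gpu=F ⇒ hot: vacuous ✓
  (5) valve=T, lock=T — same ✓
  (6) {valve, hot}: 1/2 true — not all ✓
  (7) {power, net, hot, lock}: 1 true — at least one ✓
  (8) gpu=F, net=F — not both ✓
  (9) valve=T, gpu=F — not both ✓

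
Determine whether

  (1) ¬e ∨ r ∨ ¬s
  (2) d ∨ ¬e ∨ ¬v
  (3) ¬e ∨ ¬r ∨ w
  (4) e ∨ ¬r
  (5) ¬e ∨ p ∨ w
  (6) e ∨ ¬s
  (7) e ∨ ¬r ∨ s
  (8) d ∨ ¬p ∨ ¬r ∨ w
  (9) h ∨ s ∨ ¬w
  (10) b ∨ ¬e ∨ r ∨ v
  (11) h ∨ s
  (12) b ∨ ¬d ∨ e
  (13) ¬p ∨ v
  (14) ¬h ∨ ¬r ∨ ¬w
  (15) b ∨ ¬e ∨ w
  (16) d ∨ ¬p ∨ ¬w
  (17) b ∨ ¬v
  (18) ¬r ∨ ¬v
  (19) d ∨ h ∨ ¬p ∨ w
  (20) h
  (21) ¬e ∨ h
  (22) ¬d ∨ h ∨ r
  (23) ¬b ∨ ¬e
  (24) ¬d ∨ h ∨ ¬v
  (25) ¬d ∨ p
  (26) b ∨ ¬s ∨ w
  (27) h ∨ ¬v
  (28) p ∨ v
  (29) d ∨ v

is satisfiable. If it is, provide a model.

Unit clause (h) forces h = True.
Set d = False.
  then (d ∨ v) forces v = True.
  then (d ∨ ¬e ∨ ¬v) forces e = False.
  then (e ∨ ¬r) forces r = False.
  then (e ∨ ¬s) forces s = False.
  then (b ∨ ¬v) forces b = True.
Set p = True.
  then (d ∨ ¬p ∨ ¬w) forces w = False.
All clauses satisfied.

d: False; p: True; e: False; h: True; b: True; v: True; s: False; w: False; r: False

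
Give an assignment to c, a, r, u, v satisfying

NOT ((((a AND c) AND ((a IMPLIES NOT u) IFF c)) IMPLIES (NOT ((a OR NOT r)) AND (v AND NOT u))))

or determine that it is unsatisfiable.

c = True, a = True, r = True, u = False, v = False

  NOT ((((a AND c) AND ((a IMPLIES NOT u) IFF c)) IMPLIES (NOT ((a OR NOT r)) AND (v AND NOT u)))) = True
    ((a AND c) AND ((a IMPLIES NOT u) IFF c)) IMPLIES (NOT ((a OR NOT r)) AND (v AND NOT u)) = False
      (a AND c) AND ((a IMPLIES NOT u) IFF c) = True
        a AND c = True
        (a IMPLIES NOT u) IFF c = True
          a IMPLIES NOT u = True
            NOT u = True
      NOT ((a OR NOT r)) AND (v AND NOT u) = False
        NOT ((a OR NOT r)) = False
          a OR NOT r = True
            NOT r = False
        v AND NOT u = False
          NOT u = True
The formula evaluates to True.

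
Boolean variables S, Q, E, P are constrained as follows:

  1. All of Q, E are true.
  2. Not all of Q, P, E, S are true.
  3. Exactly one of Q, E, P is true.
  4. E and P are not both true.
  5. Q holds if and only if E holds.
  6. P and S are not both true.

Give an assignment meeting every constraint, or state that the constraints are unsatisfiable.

Unsatisfiable — no assignment works.

Case Q = True:
  (1) forces E = True.
  Constraint (3) is violated (Q=T, E=T) — contradiction.
Case Q = False:
  Constraint (1) is violated (Q=F) — contradiction.
Both cases fail — unsatisfiable.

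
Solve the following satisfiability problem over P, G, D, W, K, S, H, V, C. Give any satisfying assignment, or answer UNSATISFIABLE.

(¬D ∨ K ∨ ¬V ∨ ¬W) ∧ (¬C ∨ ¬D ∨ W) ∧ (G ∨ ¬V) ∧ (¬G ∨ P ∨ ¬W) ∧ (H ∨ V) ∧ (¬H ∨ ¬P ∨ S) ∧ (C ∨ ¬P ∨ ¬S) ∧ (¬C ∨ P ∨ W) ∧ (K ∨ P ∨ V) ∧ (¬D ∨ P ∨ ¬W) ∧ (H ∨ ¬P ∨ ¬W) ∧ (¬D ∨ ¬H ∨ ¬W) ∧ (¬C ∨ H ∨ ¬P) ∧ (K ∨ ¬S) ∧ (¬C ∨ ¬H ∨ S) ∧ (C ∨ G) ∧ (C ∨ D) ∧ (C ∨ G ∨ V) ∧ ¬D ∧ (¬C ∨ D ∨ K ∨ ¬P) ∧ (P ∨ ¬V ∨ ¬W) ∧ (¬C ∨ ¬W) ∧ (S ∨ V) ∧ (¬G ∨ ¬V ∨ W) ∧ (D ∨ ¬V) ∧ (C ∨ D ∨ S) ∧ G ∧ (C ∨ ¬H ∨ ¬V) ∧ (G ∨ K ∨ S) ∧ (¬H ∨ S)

P: True; G: True; D: False; W: False; K: True; S: True; H: True; V: False; C: True

Unit clause (¬D) forces D = False.
In (D ∨ ¬V) only ¬V is left, so V = False.
Unit clause (G) forces G = True.
In (H ∨ V) only H is left, so H = True.
In (C ∨ D) only C is left, so C = True.
In (¬C ∨ ¬W) only ¬W is left, so W = False.
In (S ∨ V) only S is left, so S = True.
In (¬C ∨ P ∨ W) only P is left, so P = True.
In (K ∨ ¬S) only K is left, so K = True.
All clauses satisfied.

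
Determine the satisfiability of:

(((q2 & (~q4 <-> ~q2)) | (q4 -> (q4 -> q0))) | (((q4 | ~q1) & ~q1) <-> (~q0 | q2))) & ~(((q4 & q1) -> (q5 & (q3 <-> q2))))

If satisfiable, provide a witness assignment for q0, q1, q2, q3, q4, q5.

q0 = True, q1 = True, q2 = True, q3 = False, q4 = True, q5 = True

  ((q2 & (~q4 <-> ~q2)) | (q4 -> (q4 -> q0))) | (((q4 | ~q1) & ~q1) <-> (~q0 | q2)) = True
    (q2 & (~q4 <-> ~q2)) | (q4 -> (q4 -> q0)) = True
      q2 & (~q4 <-> ~q2) = True
        ~q4 <-> ~q2 = True
          ~q4 = False
          ~q2 = False
      q4 -> (q4 -> q0) = True
        q4 -> q0 = True
    ((q4 | ~q1) & ~q1) <-> (~q0 | q2) = False
      (q4 | ~q1) & ~q1 = False
        q4 | ~q1 = True
          ~q1 = False
        ~q1 = False
      ~q0 | q2 = True
        ~q0 = False
  ~(((q4 & q1) -> (q5 & (q3 <-> q2)))) = True
    (q4 & q1) -> (q5 & (q3 <-> q2)) = False
      q4 & q1 = True
      q5 & (q3 <-> q2) = False
        q3 <-> q2 = False
Both conjuncts True, so the formula holds.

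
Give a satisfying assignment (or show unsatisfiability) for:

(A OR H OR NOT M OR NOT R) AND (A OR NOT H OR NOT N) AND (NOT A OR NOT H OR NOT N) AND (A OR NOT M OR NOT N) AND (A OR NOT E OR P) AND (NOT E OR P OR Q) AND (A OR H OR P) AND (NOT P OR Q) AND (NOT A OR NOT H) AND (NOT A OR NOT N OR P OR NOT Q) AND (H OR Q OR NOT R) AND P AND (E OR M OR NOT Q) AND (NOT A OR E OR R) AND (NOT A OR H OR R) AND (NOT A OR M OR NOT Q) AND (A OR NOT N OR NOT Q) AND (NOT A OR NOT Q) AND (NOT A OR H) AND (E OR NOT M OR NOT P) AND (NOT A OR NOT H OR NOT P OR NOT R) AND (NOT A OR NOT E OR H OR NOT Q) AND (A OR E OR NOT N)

Unit clause (P) forces P = True.
In (NOT P OR Q) only Q is left, so Q = True.
In (NOT A OR NOT Q) only NOT A is left, so A = False.
In (A OR NOT N OR NOT Q) only NOT N is left, so N = False.
Set H = True.
Set R = False.
Set M = False.
  then (E OR M OR NOT Q) forces E = True.
All clauses satisfied.

Q=T; N=F; H=T; A=F; R=F; P=T; M=F; E=T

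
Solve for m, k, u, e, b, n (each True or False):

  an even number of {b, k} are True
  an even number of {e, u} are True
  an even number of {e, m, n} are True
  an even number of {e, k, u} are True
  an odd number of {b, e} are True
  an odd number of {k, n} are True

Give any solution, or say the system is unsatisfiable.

m: False, k: False, u: True, e: True, b: False, n: True

{b, k}: 0 true → even ✓
{e, u}: 2 true → even ✓
{e, m, n}: 2 true → even ✓
{e, k, u}: 2 true → even ✓
{b, e}: 1 true → odd ✓
{k, n}: 1 true → odd ✓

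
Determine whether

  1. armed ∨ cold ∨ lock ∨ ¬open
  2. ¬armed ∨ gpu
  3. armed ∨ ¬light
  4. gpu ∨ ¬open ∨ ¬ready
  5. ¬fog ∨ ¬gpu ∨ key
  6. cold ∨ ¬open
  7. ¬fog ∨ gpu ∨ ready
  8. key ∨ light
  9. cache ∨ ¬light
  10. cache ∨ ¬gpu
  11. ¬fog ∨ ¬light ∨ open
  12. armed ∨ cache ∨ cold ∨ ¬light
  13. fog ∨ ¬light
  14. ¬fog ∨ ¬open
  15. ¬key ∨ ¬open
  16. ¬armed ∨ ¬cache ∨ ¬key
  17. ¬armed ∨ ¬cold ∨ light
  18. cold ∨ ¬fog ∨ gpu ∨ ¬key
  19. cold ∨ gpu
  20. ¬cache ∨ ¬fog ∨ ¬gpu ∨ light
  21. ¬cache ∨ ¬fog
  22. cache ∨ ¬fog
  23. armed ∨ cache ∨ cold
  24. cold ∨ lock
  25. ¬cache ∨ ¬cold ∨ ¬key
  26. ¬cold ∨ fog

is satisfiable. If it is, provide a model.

Try light = True:
  (armed ∨ ¬light) forces armed = True.
  (¬armed ∨ gpu) forces gpu = True.
  (cache ∨ ¬light) forces cache = True.
  (fog ∨ ¬light) forces fog = True.
  clause (¬cache ∨ ¬fog) is falsified — backtrack.
So light = False.
  then (key ∨ light) forces key = True.
  then (¬key ∨ ¬open) forces open = False.
Try gpu = False:
  (¬armed ∨ gpu) forces armed = False.
  (cold ∨ gpu) forces cold = True.
  (¬cache ∨ ¬cold ∨ ¬key) forces cache = False.
  (cache ∨ ¬fog) forces fog = False.
  clause (¬cold ∨ fog) is falsified — backtrack.
So gpu = True.
  then (cache ∨ ¬gpu) forces cache = True.
  then (¬armed ∨ ¬cache ∨ ¬key) forces armed = False.
  then (¬cache ∨ ¬fog ∨ ¬gpu ∨ light) forces fog = False.
  then (¬cache ∨ ¬cold ∨ ¬key) forces cold = False.
  then (cold ∨ lock) forces lock = True.
Set ready = True.
All clauses satisfied.

light = False, gpu = True, open = False, lock = True, cache = True, cold = False, armed = False, key = True, ready = True, fog = False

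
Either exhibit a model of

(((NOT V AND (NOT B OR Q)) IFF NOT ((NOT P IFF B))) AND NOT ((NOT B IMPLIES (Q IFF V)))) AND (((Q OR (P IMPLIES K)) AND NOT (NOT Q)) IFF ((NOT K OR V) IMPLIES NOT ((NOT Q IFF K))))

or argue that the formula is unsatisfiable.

P = False, Q = True, B = False, V = False, K = True

  ((NOT V AND (NOT B OR Q)) IFF NOT ((NOT P IFF B))) AND NOT ((NOT B IMPLIES (Q IFF V))) = True
    (NOT V AND (NOT B OR Q)) IFF NOT ((NOT P IFF B)) = True
      NOT V AND (NOT B OR Q) = True
        NOT V = True
        NOT B OR Q = True
          NOT B = True
      NOT ((NOT P IFF B)) = True
        NOT P IFF B = False
          NOT P = True
    NOT ((NOT B IMPLIES (Q IFF V))) = True
      NOT B IMPLIES (Q IFF V) = False
        NOT B = True
        Q IFF V = False
  ((Q OR (P IMPLIES K)) AND NOT (NOT Q)) IFF ((NOT K OR V) IMPLIES NOT ((NOT Q IFF K))) = True
    (Q OR (P IMPLIES K)) AND NOT (NOT Q) = True
      Q OR (P IMPLIES K) = True
        P IMPLIES K = True
      NOT (NOT Q) = True
        NOT Q = False
    (NOT K OR V) IMPLIES NOT ((NOT Q IFF K)) = True
      NOT K OR V = False
        NOT K = False
      NOT ((NOT Q IFF K)) = True
        NOT Q IFF K = False
          NOT Q = False
Both conjuncts True, so the formula holds.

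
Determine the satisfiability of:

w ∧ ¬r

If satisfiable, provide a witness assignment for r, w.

r = False; w = True

  ¬r = True
Both conjuncts True, so the formula holds.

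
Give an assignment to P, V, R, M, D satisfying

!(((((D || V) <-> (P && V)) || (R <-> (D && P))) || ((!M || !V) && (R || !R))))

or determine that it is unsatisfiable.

P=F; V=T; R=T; M=T; D=F

  !(((((D || V) <-> (P && V)) || (R <-> (D && P))) || ((!M || !V) && (R || !R)))) = True
    (((D || V) <-> (P && V)) || (R <-> (D && P))) || ((!M || !V) && (R || !R)) = False
      ((D || V) <-> (P && V)) || (R <-> (D && P)) = False
        (D || V) <-> (P && V) = False
          D || V = True
          P && V = False
        R <-> (D && P) = False
          D && P = False
      (!M || !V) && (R || !R) = False
        !M || !V = False
          !M = False
          !V = False
        R || !R = True
          !R = False
The formula evaluates to True.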